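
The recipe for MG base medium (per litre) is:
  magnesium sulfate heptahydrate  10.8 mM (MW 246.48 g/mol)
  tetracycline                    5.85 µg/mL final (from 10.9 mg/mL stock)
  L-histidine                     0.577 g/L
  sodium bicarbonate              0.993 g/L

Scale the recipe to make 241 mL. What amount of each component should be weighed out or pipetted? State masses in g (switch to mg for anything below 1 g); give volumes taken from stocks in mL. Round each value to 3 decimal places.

magnesium sulfate heptahydrate 641.538 mg; tetracycline 0.129 mL; L-histidine 139.057 mg; sodium bicarbonate 239.313 mg

Target volume = 241 mL = 0.241 L.
magnesium sulfate heptahydrate: 10.8 mmol/L × 246.48 mg/mmol × 0.241 L = 641.538 mg
tetracycline: dilute stock: 5.85 µg/mL × 241 mL ÷ 10900 µg/mL = 0.129 mL
L-histidine: 0.577 g/L × 0.241 L = 0.139057 g = 139.057 mg
sodium bicarbonate: 0.993 g/L × 0.241 L = 0.239313 g = 239.313 mg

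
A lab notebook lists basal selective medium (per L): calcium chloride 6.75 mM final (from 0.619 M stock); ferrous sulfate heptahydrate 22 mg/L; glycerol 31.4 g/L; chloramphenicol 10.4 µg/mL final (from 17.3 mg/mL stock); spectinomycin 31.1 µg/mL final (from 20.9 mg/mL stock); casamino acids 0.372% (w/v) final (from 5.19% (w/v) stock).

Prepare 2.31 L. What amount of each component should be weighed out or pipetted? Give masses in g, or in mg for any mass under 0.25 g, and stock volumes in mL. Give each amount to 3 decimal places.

Working volume: 2.31 L.
calcium chloride: C1V1 = C2V2 → 6.75 mM × 2310 mL ÷ 619 mM = 25.190 mL
ferrous sulfate heptahydrate: 22 mg/L × 2.31 L = 50.820 mg
glycerol: 31.4 g/L × 2.31 L = 72.534 g
chloramphenicol: V = C2·V2/C1 = 10.4 µg/mL × 2310 mL ÷ 17300 µg/mL = 1.389 mL
spectinomycin: dilute stock: 31.1 µg/mL × 2310 mL ÷ 20900 µg/mL = 3.437 mL
casamino acids: dilute stock: 0.372% ÷ 5.19% × 2310 mL = 165.572 mL

calcium chloride 25.190 mL; ferrous sulfate heptahydrate 50.820 mg; glycerol 72.534 g; chloramphenicol 1.389 mL; spectinomycin 3.437 mL; casamino acids 165.572 mL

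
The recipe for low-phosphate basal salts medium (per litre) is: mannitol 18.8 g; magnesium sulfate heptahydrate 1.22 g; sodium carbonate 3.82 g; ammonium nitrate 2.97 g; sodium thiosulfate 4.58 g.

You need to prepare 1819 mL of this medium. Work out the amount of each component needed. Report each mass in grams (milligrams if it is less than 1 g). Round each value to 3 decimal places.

Ratio of target to recipe volume: 1819 / 1000 = 1.819.
mannitol: 18.8 g × (1819 mL / 1000 mL) = 34.197 g
magnesium sulfate heptahydrate: 1.22 g × (1819 mL / 1000 mL) = 2.219 g
sodium carbonate: 3.82 g × (1819 mL / 1000 mL) = 6.949 g
ammonium nitrate: 2.97 g × (1819 mL / 1000 mL) = 5.402 g
sodium thiosulfate: 4.58 g × (1819 mL / 1000 mL) = 8.331 g

mannitol 34.197 g; magnesium sulfate heptahydrate 2.219 g; sodium carbonate 6.949 g; ammonium nitrate 5.402 g; sodium thiosulfate 8.331 g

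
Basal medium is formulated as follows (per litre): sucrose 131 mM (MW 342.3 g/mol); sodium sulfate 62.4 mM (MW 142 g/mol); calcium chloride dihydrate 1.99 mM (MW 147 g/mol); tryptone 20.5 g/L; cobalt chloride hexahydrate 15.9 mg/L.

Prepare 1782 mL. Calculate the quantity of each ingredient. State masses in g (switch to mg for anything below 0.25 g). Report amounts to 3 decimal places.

Working volume: 1782 mL = 1.782 L.
sucrose: 131 mmol/L × 342.3 g/mol × 1.782 L ÷ 1000 = 79.907 g
sodium sulfate: 62.4 mmol/L × 142 g/mol × 1.782 L ÷ 1000 = 15.790 g
calcium chloride dihydrate: 1.99 mmol/L × 147 g/mol × 1.782 L ÷ 1000 = 0.521 g
tryptone: 20.5 g/L × 1.782 L = 36.531 g
cobalt chloride hexahydrate: 15.9 mg/L × 1.782 L = 28.334 mg

sucrose 79.907 g; sodium sulfate 15.790 g; calcium chloride dihydrate 0.521 g; tryptone 36.531 g; cobalt chloride hexahydrate 28.334 mg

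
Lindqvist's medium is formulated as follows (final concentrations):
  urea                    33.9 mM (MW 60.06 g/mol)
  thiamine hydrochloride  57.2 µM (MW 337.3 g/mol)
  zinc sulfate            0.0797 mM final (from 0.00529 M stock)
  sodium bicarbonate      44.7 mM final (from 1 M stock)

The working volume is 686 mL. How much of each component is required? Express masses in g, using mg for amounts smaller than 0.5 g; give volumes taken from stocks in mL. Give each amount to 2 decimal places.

Working volume: 686 mL = 0.686 L.
urea: 33.9 mmol/L × 60.06 g/mol × 0.686 L ÷ 1000 = 1.40 g
thiamine hydrochloride: 57.2 µmol/L × 337.3 g/mol × 0.686 L ÷ 1000 = 13.24 mg
zinc sulfate: C1V1 = C2V2 → 0.0797 mM × 686 mL ÷ 5.29 mM = 10.34 mL
sodium bicarbonate: dilute stock: 44.7 mM × 686 mL ÷ 1000 mM = 30.66 mL

urea 1.40 g; thiamine hydrochloride 13.24 mg; zinc sulfate 10.34 mL; sodium bicarbonate 30.66 mL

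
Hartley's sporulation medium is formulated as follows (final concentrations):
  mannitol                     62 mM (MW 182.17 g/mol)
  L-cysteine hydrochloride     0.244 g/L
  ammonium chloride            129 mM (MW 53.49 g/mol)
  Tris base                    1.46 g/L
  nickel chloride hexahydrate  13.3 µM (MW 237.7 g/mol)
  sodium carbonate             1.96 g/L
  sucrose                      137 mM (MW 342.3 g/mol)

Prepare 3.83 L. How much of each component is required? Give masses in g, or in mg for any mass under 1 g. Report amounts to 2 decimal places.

mannitol 43.26 g; L-cysteine hydrochloride 934.52 mg; ammonium chloride 26.43 g; Tris base 5.59 g; nickel chloride hexahydrate 12.11 mg; sodium carbonate 7.51 g; sucrose 179.61 g

Scale factor relative to 1 L: 3.83.
mannitol: 62 mmol/L × 182.17 g/mol × 3.83 L ÷ 1000 = 43.26 g
L-cysteine hydrochloride: 0.244 g/L × 3.83 L = 0.93452 g = 934.52 mg
ammonium chloride: 129 mmol/L × 53.49 g/mol × 3.83 L ÷ 1000 = 26.43 g
Tris base: 1.46 g/L × 3.83 L = 5.59 g
nickel chloride hexahydrate: 13.3 µmol/L × 237.7 g/mol × 3.83 L ÷ 1000 = 12.11 mg
sodium carbonate: 1.96 g/L × 3.83 L = 7.51 g
sucrose: 137 mmol/L × 342.3 g/mol × 3.83 L ÷ 1000 = 179.61 g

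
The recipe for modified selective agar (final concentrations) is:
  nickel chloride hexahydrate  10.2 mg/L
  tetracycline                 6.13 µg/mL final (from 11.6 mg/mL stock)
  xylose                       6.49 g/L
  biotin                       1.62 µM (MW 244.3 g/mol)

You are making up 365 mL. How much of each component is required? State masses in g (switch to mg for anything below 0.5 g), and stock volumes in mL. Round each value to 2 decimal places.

Scale factor relative to 1 L: 0.365.
nickel chloride hexahydrate: 10.2 mg/L × 0.365 L = 3.72 mg
tetracycline: dilute stock: 6.13 µg/mL × 365 mL ÷ 11600 µg/mL = 0.19 mL
xylose: 6.49 g/L × 0.365 L = 2.37 g
biotin: 1.62 µmol/L × 244.3 g/mol × 0.365 L ÷ 1000 = 0.14 mg

nickel chloride hexahydrate 3.72 mg; tetracycline 0.19 mL; xylose 2.37 g; biotin 0.14 mg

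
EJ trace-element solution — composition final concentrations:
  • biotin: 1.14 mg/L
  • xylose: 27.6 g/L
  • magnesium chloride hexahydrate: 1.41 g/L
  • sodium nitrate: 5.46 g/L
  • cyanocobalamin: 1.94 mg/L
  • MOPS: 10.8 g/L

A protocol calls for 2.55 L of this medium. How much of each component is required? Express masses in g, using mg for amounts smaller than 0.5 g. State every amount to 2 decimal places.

Scale factor relative to 1 L: 2.55.
biotin: 1.14 mg/L × 2.55 L = 2.91 mg
xylose: 27.6 g/L × 2.55 L = 70.38 g
magnesium chloride hexahydrate: 1.41 g/L × 2.55 L = 3.60 g
sodium nitrate: 5.46 g/L × 2.55 L = 13.92 g
cyanocobalamin: 1.94 mg/L × 2.55 L = 4.95 mg
MOPS: 10.8 g/L × 2.55 L = 27.54 g

biotin 2.91 mg; xylose 70.38 g; magnesium chloride hexahydrate 3.60 g; sodium nitrate 13.92 g; cyanocobalamin 4.95 mg; MOPS 27.54 g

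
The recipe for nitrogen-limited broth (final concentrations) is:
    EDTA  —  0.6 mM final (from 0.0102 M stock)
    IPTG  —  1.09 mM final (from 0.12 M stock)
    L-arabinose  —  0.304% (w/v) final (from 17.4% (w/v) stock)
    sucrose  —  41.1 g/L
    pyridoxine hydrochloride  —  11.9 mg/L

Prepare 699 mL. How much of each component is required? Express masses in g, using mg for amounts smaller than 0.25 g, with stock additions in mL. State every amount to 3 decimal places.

EDTA 41.118 mL; IPTG 6.349 mL; L-arabinose 12.212 mL; sucrose 28.729 g; pyridoxine hydrochloride 8.318 mg

Working volume: 699 mL = 0.699 L.
EDTA: C1V1 = C2V2 → 0.6 mM × 699 mL ÷ 10.2 mM = 41.118 mL
IPTG: C1V1 = C2V2 → 1.09 mM × 699 mL ÷ 120 mM = 6.349 mL
L-arabinose: C1V1 = C2V2 → 0.304% ÷ 17.4% × 699 mL = 12.212 mL
sucrose: 41.1 g/L × 0.699 L = 28.729 g
pyridoxine hydrochloride: 11.9 mg/L × 0.699 L = 8.318 mg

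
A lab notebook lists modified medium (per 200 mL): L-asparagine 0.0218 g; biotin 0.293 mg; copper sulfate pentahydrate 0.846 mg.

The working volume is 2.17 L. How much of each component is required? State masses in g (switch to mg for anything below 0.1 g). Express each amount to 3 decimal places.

Scale factor = 2170 mL / 200 mL = 10.85.
L-asparagine: 0.0218 g × (2170 mL / 200 mL) = 0.237 g
biotin: 0.293 mg × (2170 mL / 200 mL) = 3.179 mg
copper sulfate pentahydrate: 0.846 mg × (2170 mL / 200 mL) = 9.179 mg

L-asparagine 0.237 g; biotin 3.179 mg; copper sulfate pentahydrate 9.179 mg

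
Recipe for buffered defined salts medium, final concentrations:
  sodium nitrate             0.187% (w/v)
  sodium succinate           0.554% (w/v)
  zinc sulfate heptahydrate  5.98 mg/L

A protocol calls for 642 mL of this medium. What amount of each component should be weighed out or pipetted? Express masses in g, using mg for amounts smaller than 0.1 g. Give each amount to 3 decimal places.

sodium nitrate 1.201 g; sodium succinate 3.557 g; zinc sulfate heptahydrate 3.839 mg

Working volume: 642 mL = 0.642 L.
sodium nitrate: 0.187% w/v = 1.87 g/L → 1.87 × 0.642 L = 1.201 g
sodium succinate: 0.554 g per 100 mL × 642 mL ÷ 100 = 3.557 g
zinc sulfate heptahydrate: 5.98 mg/L × 0.642 L = 3.839 mg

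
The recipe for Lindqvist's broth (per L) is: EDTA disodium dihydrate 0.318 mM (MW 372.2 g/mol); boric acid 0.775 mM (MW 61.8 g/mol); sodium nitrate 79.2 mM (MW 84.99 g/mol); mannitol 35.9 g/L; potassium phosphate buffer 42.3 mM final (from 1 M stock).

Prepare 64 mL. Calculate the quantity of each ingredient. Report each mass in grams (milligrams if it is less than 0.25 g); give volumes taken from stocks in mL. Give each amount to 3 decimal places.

EDTA disodium dihydrate 7.575 mg; boric acid 3.065 mg; sodium nitrate 0.431 g; mannitol 2.298 g; potassium phosphate buffer 2.707 mL

Working volume: 64 mL = 0.064 L.
EDTA disodium dihydrate: 0.318 mmol/L × 372.2 mg/mmol × 0.064 L = 7.575 mg
boric acid: 0.775 mmol/L × 61.8 mg/mmol × 0.064 L = 3.065 mg
sodium nitrate: 79.2 mmol/L × 84.99 g/mol × 0.064 L ÷ 1000 = 0.431 g
mannitol: 35.9 g/L × 0.064 L = 2.298 g
potassium phosphate buffer: dilute stock: 42.3 mM × 64 mL ÷ 1000 mM = 2.707 mL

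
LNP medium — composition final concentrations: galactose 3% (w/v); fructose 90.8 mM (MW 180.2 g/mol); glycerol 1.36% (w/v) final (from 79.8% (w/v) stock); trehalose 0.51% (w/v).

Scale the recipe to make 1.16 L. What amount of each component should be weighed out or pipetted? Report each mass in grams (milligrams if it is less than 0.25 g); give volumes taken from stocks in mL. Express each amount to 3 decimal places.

galactose 34.800 g; fructose 18.980 g; glycerol 19.769 mL; trehalose 5.916 g

Scale factor relative to 1 L: 1.16.
galactose: 3% w/v = 30 g/L → 30 × 1.16 L = 34.800 g
fructose: 90.8 mmol/L × 180.2 g/mol × 1.16 L ÷ 1000 = 18.980 g
glycerol: V = C2·V2/C1 = 1.36% ÷ 79.8% × 1160 mL = 19.769 mL
trehalose: 0.51% w/v = 5.1 g/L → 5.1 × 1.16 L = 5.916 g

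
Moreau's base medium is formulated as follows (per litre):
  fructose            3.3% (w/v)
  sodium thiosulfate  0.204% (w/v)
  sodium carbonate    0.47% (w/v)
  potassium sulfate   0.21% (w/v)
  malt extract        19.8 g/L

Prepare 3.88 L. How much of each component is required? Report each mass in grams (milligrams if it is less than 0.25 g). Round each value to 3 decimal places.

fructose 128.040 g; sodium thiosulfate 7.915 g; sodium carbonate 18.236 g; potassium sulfate 8.148 g; malt extract 76.824 g

Working volume: 3.88 L.
fructose: 3.3% w/v = 33 g/L → 33 × 3.88 L = 128.040 g
sodium thiosulfate: 0.204% w/v = 2.04 g/L → 2.04 × 3.88 L = 7.915 g
sodium carbonate: 0.47% w/v = 4.7 g/L → 4.7 × 3.88 L = 18.236 g
potassium sulfate: 0.21% w/v = 2.1 g/L → 2.1 × 3.88 L = 8.148 g
malt extract: 19.8 g/L × 3.88 L = 76.824 g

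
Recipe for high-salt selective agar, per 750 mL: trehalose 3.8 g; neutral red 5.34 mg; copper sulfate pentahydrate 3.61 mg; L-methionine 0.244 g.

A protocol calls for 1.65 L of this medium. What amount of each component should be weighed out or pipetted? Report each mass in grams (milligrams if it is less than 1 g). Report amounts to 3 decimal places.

Ratio of target to recipe volume: 1650 / 750 = 2.2.
trehalose: 3.8 g × (1650 mL / 750 mL) = 8.360 g
neutral red: 5.34 mg × (1650 mL / 750 mL) = 11.748 mg
copper sulfate pentahydrate: 3.61 mg × (1650 mL / 750 mL) = 7.942 mg
L-methionine: 0.244 g × (1650 mL / 750 mL) = 0.5368 g = 536.800 mg

trehalose 8.360 g; neutral red 11.748 mg; copper sulfate pentahydrate 7.942 mg; L-methionine 536.800 mg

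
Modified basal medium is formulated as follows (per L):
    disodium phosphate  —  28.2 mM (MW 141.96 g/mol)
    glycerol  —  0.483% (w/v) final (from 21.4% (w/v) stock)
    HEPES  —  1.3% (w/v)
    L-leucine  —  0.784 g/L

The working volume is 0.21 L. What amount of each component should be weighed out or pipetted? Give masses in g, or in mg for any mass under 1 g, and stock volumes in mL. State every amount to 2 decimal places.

disodium phosphate 840.69 mg; glycerol 4.74 mL; HEPES 2.73 g; L-leucine 164.64 mg

Working volume: 0.21 L.
disodium phosphate: 28.2 mmol/L × 141.96 mg/mmol × 0.21 L = 840.69 mg
glycerol: V = C2·V2/C1 = 0.483% ÷ 21.4% × 210 mL = 4.74 mL
HEPES: 1.3% w/v = 13 g/L → 13 × 0.21 L = 2.73 g
L-leucine: 0.784 g/L × 0.21 L = 0.16464 g = 164.64 mg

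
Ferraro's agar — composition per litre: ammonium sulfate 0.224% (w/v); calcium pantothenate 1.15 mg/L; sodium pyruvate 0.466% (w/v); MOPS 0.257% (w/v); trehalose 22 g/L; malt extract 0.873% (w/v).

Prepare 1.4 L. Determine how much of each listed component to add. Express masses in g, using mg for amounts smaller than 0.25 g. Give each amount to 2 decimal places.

Working volume: 1.4 L.
ammonium sulfate: 0.224 g per 100 mL × 1400 mL ÷ 100 = 3.14 g
calcium pantothenate: 1.15 mg/L × 1.4 L = 1.61 mg
sodium pyruvate: 0.466% w/v = 4.66 g/L → 4.66 × 1.4 L = 6.52 g
MOPS: 0.257 g per 100 mL × 1400 mL ÷ 100 = 3.60 g
trehalose: 22 g/L × 1.4 L = 30.80 g
malt extract: 0.873% w/v = 8.73 g/L → 8.73 × 1.4 L = 12.22 g

ammonium sulfate 3.14 g; calcium pantothenate 1.61 mg; sodium pyruvate 6.52 g; MOPS 3.60 g; trehalose 30.80 g; malt extract 12.22 g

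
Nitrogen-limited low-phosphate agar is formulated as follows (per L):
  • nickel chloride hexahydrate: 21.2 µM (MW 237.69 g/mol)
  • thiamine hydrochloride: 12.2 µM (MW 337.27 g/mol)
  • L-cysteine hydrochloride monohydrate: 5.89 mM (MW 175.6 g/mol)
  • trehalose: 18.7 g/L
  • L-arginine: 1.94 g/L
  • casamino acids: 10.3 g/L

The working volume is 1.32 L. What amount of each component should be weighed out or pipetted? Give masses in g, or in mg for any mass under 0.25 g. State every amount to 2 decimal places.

nickel chloride hexahydrate 6.65 mg; thiamine hydrochloride 5.43 mg; L-cysteine hydrochloride monohydrate 1.37 g; trehalose 24.68 g; L-arginine 2.56 g; casamino acids 13.60 g

Scale factor relative to 1 L: 1.32.
nickel chloride hexahydrate: 21.2 µmol/L × 237.69 g/mol × 1.32 L ÷ 1000 = 6.65 mg
thiamine hydrochloride: 12.2 µmol/L × 337.27 g/mol × 1.32 L ÷ 1000 = 5.43 mg
L-cysteine hydrochloride monohydrate: 5.89 mmol/L × 175.6 g/mol × 1.32 L ÷ 1000 = 1.37 g
trehalose: 18.7 g/L × 1.32 L = 24.68 g
L-arginine: 1.94 g/L × 1.32 L = 2.56 g
casamino acids: 10.3 g/L × 1.32 L = 13.60 g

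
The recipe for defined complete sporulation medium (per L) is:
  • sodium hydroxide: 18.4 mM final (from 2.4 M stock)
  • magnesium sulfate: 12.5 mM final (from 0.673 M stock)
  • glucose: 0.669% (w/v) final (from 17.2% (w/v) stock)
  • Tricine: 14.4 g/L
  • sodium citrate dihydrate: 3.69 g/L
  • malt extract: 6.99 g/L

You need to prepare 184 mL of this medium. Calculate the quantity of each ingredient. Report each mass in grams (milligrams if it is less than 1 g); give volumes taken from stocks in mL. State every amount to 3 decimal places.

Target volume = 184 mL = 0.184 L.
sodium hydroxide: dilute stock: 18.4 mM × 184 mL ÷ 2400 mM = 1.411 mL
magnesium sulfate: C1V1 = C2V2 → 12.5 mM × 184 mL ÷ 673 mM = 3.418 mL
glucose: V = C2·V2/C1 = 0.669% ÷ 17.2% × 184 mL = 7.157 mL
Tricine: 14.4 g/L × 0.184 L = 2.650 g
sodium citrate dihydrate: 3.69 g/L × 0.184 L = 0.67896 g = 678.960 mg
malt extract: 6.99 g/L × 0.184 L = 1.286 g

sodium hydroxide 1.411 mL; magnesium sulfate 3.418 mL; glucose 7.157 mL; Tricine 2.650 g; sodium citrate dihydrate 678.960 mg; malt extract 1.286 g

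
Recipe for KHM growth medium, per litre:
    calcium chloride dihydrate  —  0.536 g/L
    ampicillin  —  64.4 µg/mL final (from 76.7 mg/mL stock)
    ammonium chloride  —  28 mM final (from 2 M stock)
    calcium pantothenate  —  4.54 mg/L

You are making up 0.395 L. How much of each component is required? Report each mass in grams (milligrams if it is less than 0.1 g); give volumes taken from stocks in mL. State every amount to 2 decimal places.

Working volume: 0.395 L.
calcium chloride dihydrate: 0.536 g/L × 0.395 L = 0.21 g
ampicillin: dilute stock: 64.4 µg/mL × 395 mL ÷ 76700 µg/mL = 0.33 mL
ammonium chloride: dilute stock: 28 mM × 395 mL ÷ 2000 mM = 5.53 mL
calcium pantothenate: 4.54 mg/L × 0.395 L = 1.79 mg

calcium chloride dihydrate 0.21 g; ampicillin 0.33 mL; ammonium chloride 5.53 mL; calcium pantothenate 1.79 mg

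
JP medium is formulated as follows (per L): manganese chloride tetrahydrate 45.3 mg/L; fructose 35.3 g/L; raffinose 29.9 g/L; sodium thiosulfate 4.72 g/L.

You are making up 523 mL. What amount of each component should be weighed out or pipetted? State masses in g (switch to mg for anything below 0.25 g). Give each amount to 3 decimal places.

Scale factor relative to 1 L: 0.523.
manganese chloride tetrahydrate: 45.3 mg/L × 0.523 L = 23.692 mg
fructose: 35.3 g/L × 0.523 L = 18.462 g
raffinose: 29.9 g/L × 0.523 L = 15.638 g
sodium thiosulfate: 4.72 g/L × 0.523 L = 2.469 g

manganese chloride tetrahydrate 23.692 mg; fructose 18.462 g; raffinose 15.638 g; sodium thiosulfate 2.469 g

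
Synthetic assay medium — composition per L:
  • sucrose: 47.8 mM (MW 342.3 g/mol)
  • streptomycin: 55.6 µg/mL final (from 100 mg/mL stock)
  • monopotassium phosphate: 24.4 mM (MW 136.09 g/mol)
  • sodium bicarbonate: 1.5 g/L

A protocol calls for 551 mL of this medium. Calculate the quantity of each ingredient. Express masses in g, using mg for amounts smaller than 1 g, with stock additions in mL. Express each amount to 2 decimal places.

Scale factor relative to 1 L: 0.551.
sucrose: 47.8 mmol/L × 342.3 g/mol × 0.551 L ÷ 1000 = 9.02 g
streptomycin: V = C2·V2/C1 = 55.6 µg/mL × 551 mL ÷ 100000 µg/mL = 0.31 mL
monopotassium phosphate: 24.4 mmol/L × 136.09 g/mol × 0.551 L ÷ 1000 = 1.83 g
sodium bicarbonate: 1.5 g/L × 0.551 L = 0.8265 g = 826.50 mg

sucrose 9.02 g; streptomycin 0.31 mL; monopotassium phosphate 1.83 g; sodium bicarbonate 826.50 mg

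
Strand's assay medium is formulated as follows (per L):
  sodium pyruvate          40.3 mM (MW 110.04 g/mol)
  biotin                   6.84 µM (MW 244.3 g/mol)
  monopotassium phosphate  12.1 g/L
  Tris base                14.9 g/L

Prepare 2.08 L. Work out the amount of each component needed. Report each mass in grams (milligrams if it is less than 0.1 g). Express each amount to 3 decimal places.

Scale factor relative to 1 L: 2.08.
sodium pyruvate: 40.3 mmol/L × 110.04 g/mol × 2.08 L ÷ 1000 = 9.224 g
biotin: 6.84 µmol/L × 244.3 g/mol × 2.08 L ÷ 1000 = 3.476 mg
monopotassium phosphate: 12.1 g/L × 2.08 L = 25.168 g
Tris base: 14.9 g/L × 2.08 L = 30.992 g

sodium pyruvate 9.224 g; biotin 3.476 mg; monopotassium phosphate 25.168 g; Tris base 30.992 g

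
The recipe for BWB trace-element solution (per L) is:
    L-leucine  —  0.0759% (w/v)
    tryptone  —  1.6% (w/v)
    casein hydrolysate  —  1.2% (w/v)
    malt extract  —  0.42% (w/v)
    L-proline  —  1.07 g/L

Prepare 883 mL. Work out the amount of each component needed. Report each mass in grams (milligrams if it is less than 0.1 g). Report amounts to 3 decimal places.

L-leucine 0.670 g; tryptone 14.128 g; casein hydrolysate 10.596 g; malt extract 3.709 g; L-proline 0.945 g

Scale factor relative to 1 L: 0.883.
L-leucine: 0.0759 g per 100 mL × 883 mL ÷ 100 = 0.670 g
tryptone: 1.6 g per 100 mL × 883 mL ÷ 100 = 14.128 g
casein hydrolysate: 1.2% w/v = 12 g/L → 12 × 0.883 L = 10.596 g
malt extract: 0.42 g per 100 mL × 883 mL ÷ 100 = 3.709 g
L-proline: 1.07 g/L × 0.883 L = 0.945 g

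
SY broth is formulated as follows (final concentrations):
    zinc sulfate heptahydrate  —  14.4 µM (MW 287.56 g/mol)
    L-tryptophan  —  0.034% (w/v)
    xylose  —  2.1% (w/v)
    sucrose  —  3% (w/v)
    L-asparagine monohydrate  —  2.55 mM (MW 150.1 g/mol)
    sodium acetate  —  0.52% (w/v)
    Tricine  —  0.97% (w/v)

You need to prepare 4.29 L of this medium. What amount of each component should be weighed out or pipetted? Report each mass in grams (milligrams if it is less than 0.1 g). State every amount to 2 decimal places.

zinc sulfate heptahydrate 17.76 mg; L-tryptophan 1.46 g; xylose 90.09 g; sucrose 128.70 g; L-asparagine monohydrate 1.64 g; sodium acetate 22.31 g; Tricine 41.61 g

Scale factor relative to 1 L: 4.29.
zinc sulfate heptahydrate: 14.4 µmol/L × 287.56 g/mol × 4.29 L ÷ 1000 = 17.76 mg
L-tryptophan: 0.034% w/v = 0.34 g/L → 0.34 × 4.29 L = 1.46 g
xylose: 2.1% w/v = 21 g/L → 21 × 4.29 L = 90.09 g
sucrose: 3% w/v = 30 g/L → 30 × 4.29 L = 128.70 g
L-asparagine monohydrate: 2.55 mmol/L × 150.1 g/mol × 4.29 L ÷ 1000 = 1.64 g
sodium acetate: 0.52% w/v = 5.2 g/L → 5.2 × 4.29 L = 22.31 g
Tricine: 0.97% w/v = 9.7 g/L → 9.7 × 4.29 L = 41.61 g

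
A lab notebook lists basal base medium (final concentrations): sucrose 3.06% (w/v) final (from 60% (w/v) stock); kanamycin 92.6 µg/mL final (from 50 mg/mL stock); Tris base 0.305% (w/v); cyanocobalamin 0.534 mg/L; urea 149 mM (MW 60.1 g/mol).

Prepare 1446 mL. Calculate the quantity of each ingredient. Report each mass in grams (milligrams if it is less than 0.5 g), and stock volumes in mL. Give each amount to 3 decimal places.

Working volume: 1446 mL = 1.446 L.
sucrose: C1V1 = C2V2 → 3.06% ÷ 60% × 1446 mL = 73.746 mL
kanamycin: V = C2·V2/C1 = 92.6 µg/mL × 1446 mL ÷ 50000 µg/mL = 2.678 mL
Tris base: 0.305 g per 100 mL × 1446 mL ÷ 100 = 4.410 g
cyanocobalamin: 0.534 mg/L × 1.446 L = 0.772 mg
urea: 149 mmol/L × 60.1 g/mol × 1.446 L ÷ 1000 = 12.949 g

sucrose 73.746 mL; kanamycin 2.678 mL; Tris base 4.410 g; cyanocobalamin 0.772 mg; urea 12.949 g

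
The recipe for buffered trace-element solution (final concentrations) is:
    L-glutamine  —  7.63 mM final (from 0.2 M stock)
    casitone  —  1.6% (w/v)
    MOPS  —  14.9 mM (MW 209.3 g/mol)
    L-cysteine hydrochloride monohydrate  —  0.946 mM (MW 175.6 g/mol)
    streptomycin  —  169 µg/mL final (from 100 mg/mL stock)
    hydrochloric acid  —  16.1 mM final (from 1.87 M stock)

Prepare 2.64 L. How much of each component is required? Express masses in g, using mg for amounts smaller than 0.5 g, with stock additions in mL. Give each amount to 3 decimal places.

L-glutamine 100.716 mL; casitone 42.240 g; MOPS 8.233 g; L-cysteine hydrochloride monohydrate 438.550 mg; streptomycin 4.462 mL; hydrochloric acid 22.729 mL

Working volume: 2.64 L.
L-glutamine: dilute stock: 7.63 mM × 2640 mL ÷ 200 mM = 100.716 mL
casitone: 1.6% w/v = 16 g/L → 16 × 2.64 L = 42.240 g
MOPS: 14.9 mmol/L × 209.3 g/mol × 2.64 L ÷ 1000 = 8.233 g
L-cysteine hydrochloride monohydrate: 0.946 mmol/L × 175.6 mg/mmol × 2.64 L = 438.550 mg
streptomycin: V = C2·V2/C1 = 169 µg/mL × 2640 mL ÷ 100000 µg/mL = 4.462 mL
hydrochloric acid: V = C2·V2/C1 = 16.1 mM × 2640 mL ÷ 1870 mM = 22.729 mL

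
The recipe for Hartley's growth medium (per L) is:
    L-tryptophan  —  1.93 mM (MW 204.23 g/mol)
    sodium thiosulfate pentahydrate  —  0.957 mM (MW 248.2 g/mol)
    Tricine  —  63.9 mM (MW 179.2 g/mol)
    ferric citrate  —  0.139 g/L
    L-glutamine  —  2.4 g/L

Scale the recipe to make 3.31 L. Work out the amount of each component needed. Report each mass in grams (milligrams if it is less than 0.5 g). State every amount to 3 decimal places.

L-tryptophan 1.305 g; sodium thiosulfate pentahydrate 0.786 g; Tricine 37.902 g; ferric citrate 460.090 mg; L-glutamine 7.944 g

Working volume: 3.31 L.
L-tryptophan: 1.93 mmol/L × 204.23 g/mol × 3.31 L ÷ 1000 = 1.305 g
sodium thiosulfate pentahydrate: 0.957 mmol/L × 248.2 g/mol × 3.31 L ÷ 1000 = 0.786 g
Tricine: 63.9 mmol/L × 179.2 g/mol × 3.31 L ÷ 1000 = 37.902 g
ferric citrate: 0.139 g/L × 3.31 L = 0.46009 g = 460.090 mg
L-glutamine: 2.4 g/L × 3.31 L = 7.944 g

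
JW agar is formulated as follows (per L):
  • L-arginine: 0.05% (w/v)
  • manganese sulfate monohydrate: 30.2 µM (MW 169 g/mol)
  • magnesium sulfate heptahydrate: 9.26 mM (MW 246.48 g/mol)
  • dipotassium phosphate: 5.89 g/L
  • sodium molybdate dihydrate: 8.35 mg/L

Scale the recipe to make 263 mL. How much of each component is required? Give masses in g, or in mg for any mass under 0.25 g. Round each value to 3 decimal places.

Target volume = 263 mL = 0.263 L.
L-arginine: 0.05% w/v = 0.5 g/L → 0.5 × 0.263 L = 0.1315 g = 131.500 mg
manganese sulfate monohydrate: 30.2 µmol/L × 169 g/mol × 0.263 L ÷ 1000 = 1.342 mg
magnesium sulfate heptahydrate: 9.26 mmol/L × 246.48 g/mol × 0.263 L ÷ 1000 = 0.600 g
dipotassium phosphate: 5.89 g/L × 0.263 L = 1.549 g
sodium molybdate dihydrate: 8.35 mg/L × 0.263 L = 2.196 mg

L-arginine 131.500 mg; manganese sulfate monohydrate 1.342 mg; magnesium sulfate heptahydrate 0.600 g; dipotassium phosphate 1.549 g; sodium molybdate dihydrate 2.196 mg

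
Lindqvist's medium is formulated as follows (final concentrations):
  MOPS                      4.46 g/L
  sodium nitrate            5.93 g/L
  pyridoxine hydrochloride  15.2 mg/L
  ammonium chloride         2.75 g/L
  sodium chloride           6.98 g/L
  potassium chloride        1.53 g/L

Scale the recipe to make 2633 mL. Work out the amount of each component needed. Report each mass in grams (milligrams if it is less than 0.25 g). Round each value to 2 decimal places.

Target volume = 2633 mL = 2.633 L.
MOPS: 4.46 g/L × 2.633 L = 11.74 g
sodium nitrate: 5.93 g/L × 2.633 L = 15.61 g
pyridoxine hydrochloride: 15.2 mg/L × 2.633 L = 40.02 mg
ammonium chloride: 2.75 g/L × 2.633 L = 7.24 g
sodium chloride: 6.98 g/L × 2.633 L = 18.38 g
potassium chloride: 1.53 g/L × 2.633 L = 4.03 g

MOPS 11.74 g; sodium nitrate 15.61 g; pyridoxine hydrochloride 40.02 mg; ammonium chloride 7.24 g; sodium chloride 18.38 g; potassium chloride 4.03 g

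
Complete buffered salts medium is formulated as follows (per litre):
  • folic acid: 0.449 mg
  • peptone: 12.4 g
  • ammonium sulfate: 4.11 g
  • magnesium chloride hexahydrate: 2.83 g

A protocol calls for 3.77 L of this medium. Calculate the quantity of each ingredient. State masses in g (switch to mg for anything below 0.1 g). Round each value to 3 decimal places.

Ratio of target to recipe volume: 3770 / 1000 = 3.77.
folic acid: 0.449 mg × (3770 mL / 1000 mL) = 1.693 mg
peptone: 12.4 g × (3770 mL / 1000 mL) = 46.748 g
ammonium sulfate: 4.11 g × (3770 mL / 1000 mL) = 15.495 g
magnesium chloride hexahydrate: 2.83 g × (3770 mL / 1000 mL) = 10.669 g

folic acid 1.693 mg; peptone 46.748 g; ammonium sulfate 15.495 g; magnesium chloride hexahydrate 10.669 g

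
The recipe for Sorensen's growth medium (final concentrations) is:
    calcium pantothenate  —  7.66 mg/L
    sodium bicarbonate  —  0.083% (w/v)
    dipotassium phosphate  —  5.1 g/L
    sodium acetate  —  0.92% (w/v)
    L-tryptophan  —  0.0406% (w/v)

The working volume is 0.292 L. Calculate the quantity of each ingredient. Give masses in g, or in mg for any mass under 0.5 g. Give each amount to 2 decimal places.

Working volume: 0.292 L.
calcium pantothenate: 7.66 mg/L × 0.292 L = 2.24 mg
sodium bicarbonate: 0.083 g per 100 mL × 292 mL ÷ 100 = 0.24236 g = 242.36 mg
dipotassium phosphate: 5.1 g/L × 0.292 L = 1.49 g
sodium acetate: 0.92 g per 100 mL × 292 mL ÷ 100 = 2.69 g
L-tryptophan: 0.0406% w/v = 0.406 g/L → 0.406 × 0.292 L = 0.118552 g = 118.55 mg

calcium pantothenate 2.24 mg; sodium bicarbonate 242.36 mg; dipotassium phosphate 1.49 g; sodium acetate 2.69 g; L-tryptophan 118.55 mg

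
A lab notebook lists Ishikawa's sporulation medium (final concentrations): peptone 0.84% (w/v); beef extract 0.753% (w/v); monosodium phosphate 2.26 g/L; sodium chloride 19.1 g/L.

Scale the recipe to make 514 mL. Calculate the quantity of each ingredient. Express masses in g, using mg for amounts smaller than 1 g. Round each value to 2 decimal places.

Scale factor relative to 1 L: 0.514.
peptone: 0.84% w/v = 8.4 g/L → 8.4 × 0.514 L = 4.32 g
beef extract: 0.753 g per 100 mL × 514 mL ÷ 100 = 3.87 g
monosodium phosphate: 2.26 g/L × 0.514 L = 1.16 g
sodium chloride: 19.1 g/L × 0.514 L = 9.82 g

peptone 4.32 g; beef extract 3.87 g; monosodium phosphate 1.16 g; sodium chloride 9.82 g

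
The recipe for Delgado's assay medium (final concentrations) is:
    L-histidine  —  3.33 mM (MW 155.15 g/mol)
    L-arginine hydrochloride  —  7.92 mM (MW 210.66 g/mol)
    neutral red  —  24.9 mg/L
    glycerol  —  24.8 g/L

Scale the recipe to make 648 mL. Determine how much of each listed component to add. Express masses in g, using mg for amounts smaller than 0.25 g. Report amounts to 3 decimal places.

L-histidine 0.335 g; L-arginine hydrochloride 1.081 g; neutral red 16.135 mg; glycerol 16.070 g

Target volume = 648 mL = 0.648 L.
L-histidine: 3.33 mmol/L × 155.15 g/mol × 0.648 L ÷ 1000 = 0.335 g
L-arginine hydrochloride: 7.92 mmol/L × 210.66 g/mol × 0.648 L ÷ 1000 = 1.081 g
neutral red: 24.9 mg/L × 0.648 L = 16.135 mg
glycerol: 24.8 g/L × 0.648 L = 16.070 g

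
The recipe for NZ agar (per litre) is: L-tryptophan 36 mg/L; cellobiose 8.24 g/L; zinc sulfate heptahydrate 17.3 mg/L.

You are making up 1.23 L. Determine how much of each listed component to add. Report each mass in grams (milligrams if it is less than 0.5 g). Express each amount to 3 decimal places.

Scale factor relative to 1 L: 1.23.
L-tryptophan: 36 mg/L × 1.23 L = 44.280 mg
cellobiose: 8.24 g/L × 1.23 L = 10.135 g
zinc sulfate heptahydrate: 17.3 mg/L × 1.23 L = 21.279 mg

L-tryptophan 44.280 mg; cellobiose 10.135 g; zinc sulfate heptahydrate 21.279 mg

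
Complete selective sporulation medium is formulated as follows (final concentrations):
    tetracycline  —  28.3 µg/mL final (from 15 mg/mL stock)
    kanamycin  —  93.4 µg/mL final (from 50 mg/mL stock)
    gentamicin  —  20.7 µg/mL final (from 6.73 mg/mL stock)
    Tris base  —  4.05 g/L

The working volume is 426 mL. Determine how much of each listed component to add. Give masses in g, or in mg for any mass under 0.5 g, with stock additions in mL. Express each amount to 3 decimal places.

tetracycline 0.804 mL; kanamycin 0.796 mL; gentamicin 1.310 mL; Tris base 1.725 g

Scale factor relative to 1 L: 0.426.
tetracycline: V = C2·V2/C1 = 28.3 µg/mL × 426 mL ÷ 15000 µg/mL = 0.804 mL
kanamycin: dilute stock: 93.4 µg/mL × 426 mL ÷ 50000 µg/mL = 0.796 mL
gentamicin: V = C2·V2/C1 = 20.7 µg/mL × 426 mL ÷ 6730 µg/mL = 1.310 mL
Tris base: 4.05 g/L × 0.426 L = 1.725 g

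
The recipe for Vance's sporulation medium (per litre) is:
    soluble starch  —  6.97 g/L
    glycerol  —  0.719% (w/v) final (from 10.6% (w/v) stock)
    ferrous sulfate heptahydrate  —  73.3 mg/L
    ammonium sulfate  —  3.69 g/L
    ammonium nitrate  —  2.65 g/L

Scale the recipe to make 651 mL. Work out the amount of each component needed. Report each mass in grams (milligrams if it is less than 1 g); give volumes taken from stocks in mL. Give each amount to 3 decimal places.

Target volume = 651 mL = 0.651 L.
soluble starch: 6.97 g/L × 0.651 L = 4.537 g
glycerol: dilute stock: 0.719% ÷ 10.6% × 651 mL = 44.157 mL
ferrous sulfate heptahydrate: 73.3 mg/L × 0.651 L = 47.718 mg
ammonium sulfate: 3.69 g/L × 0.651 L = 2.402 g
ammonium nitrate: 2.65 g/L × 0.651 L = 1.725 g

soluble starch 4.537 g; glycerol 44.157 mL; ferrous sulfate heptahydrate 47.718 mg; ammonium sulfate 2.402 g; ammonium nitrate 1.725 g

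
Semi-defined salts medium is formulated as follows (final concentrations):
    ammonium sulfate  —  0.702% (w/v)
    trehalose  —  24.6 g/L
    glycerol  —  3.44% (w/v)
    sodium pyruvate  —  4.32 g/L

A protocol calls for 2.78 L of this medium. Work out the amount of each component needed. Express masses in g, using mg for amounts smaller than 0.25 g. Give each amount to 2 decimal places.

Working volume: 2.78 L.
ammonium sulfate: 0.702% w/v = 7.02 g/L → 7.02 × 2.78 L = 19.52 g
trehalose: 24.6 g/L × 2.78 L = 68.39 g
glycerol: 3.44 g per 100 mL × 2780 mL ÷ 100 = 95.63 g
sodium pyruvate: 4.32 g/L × 2.78 L = 12.01 g

ammonium sulfate 19.52 g; trehalose 68.39 g; glycerol 95.63 g; sodium pyruvate 12.01 g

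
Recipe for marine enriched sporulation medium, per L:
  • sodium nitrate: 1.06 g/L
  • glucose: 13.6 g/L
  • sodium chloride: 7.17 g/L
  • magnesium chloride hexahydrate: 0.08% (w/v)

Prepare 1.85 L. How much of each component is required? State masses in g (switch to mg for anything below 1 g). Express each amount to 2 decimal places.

sodium nitrate 1.96 g; glucose 25.16 g; sodium chloride 13.26 g; magnesium chloride hexahydrate 1.48 g

Scale factor relative to 1 L: 1.85.
sodium nitrate: 1.06 g/L × 1.85 L = 1.96 g
glucose: 13.6 g/L × 1.85 L = 25.16 g
sodium chloride: 7.17 g/L × 1.85 L = 13.26 g
magnesium chloride hexahydrate: 0.08% w/v = 0.8 g/L → 0.8 × 1.85 L = 1.48 g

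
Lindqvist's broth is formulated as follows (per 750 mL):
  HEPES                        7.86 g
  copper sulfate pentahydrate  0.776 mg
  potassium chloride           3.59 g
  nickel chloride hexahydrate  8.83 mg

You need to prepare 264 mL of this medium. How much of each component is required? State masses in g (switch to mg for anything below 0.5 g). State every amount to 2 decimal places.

Ratio of target to recipe volume: 264 / 750 = 0.352.
HEPES: 7.86 g × (264 mL / 750 mL) = 2.77 g
copper sulfate pentahydrate: 0.776 mg × (264 mL / 750 mL) = 0.27 mg
potassium chloride: 3.59 g × (264 mL / 750 mL) = 1.26 g
nickel chloride hexahydrate: 8.83 mg × (264 mL / 750 mL) = 3.11 mg

HEPES 2.77 g; copper sulfate pentahydrate 0.27 mg; potassium chloride 1.26 g; nickel chloride hexahydrate 3.11 mg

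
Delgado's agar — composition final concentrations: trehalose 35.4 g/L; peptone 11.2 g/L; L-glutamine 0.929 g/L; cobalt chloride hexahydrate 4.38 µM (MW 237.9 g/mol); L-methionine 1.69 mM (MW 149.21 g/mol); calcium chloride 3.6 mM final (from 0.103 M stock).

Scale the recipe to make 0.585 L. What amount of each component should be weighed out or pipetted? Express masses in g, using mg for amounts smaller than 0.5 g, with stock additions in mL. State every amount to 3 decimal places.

Working volume: 0.585 L.
trehalose: 35.4 g/L × 0.585 L = 20.709 g
peptone: 11.2 g/L × 0.585 L = 6.552 g
L-glutamine: 0.929 g/L × 0.585 L = 0.543 g
cobalt chloride hexahydrate: 4.38 µmol/L × 237.9 g/mol × 0.585 L ÷ 1000 = 0.610 mg
L-methionine: 1.69 mmol/L × 149.21 mg/mmol × 0.585 L = 147.516 mg
calcium chloride: V = C2·V2/C1 = 3.6 mM × 585 mL ÷ 103 mM = 20.447 mL

trehalose 20.709 g; peptone 6.552 g; L-glutamine 0.543 g; cobalt chloride hexahydrate 0.610 mg; L-methionine 147.516 mg; calcium chloride 20.447 mL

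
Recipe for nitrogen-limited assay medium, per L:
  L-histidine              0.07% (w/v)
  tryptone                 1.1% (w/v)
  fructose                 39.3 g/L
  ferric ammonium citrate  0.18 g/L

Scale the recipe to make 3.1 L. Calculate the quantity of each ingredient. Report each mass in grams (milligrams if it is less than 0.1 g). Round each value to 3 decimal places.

L-histidine 2.170 g; tryptone 34.100 g; fructose 121.830 g; ferric ammonium citrate 0.558 g

Scale factor relative to 1 L: 3.1.
L-histidine: 0.07% w/v = 0.7 g/L → 0.7 × 3.1 L = 2.170 g
tryptone: 1.1 g per 100 mL × 3100 mL ÷ 100 = 34.100 g
fructose: 39.3 g/L × 3.1 L = 121.830 g
ferric ammonium citrate: 0.18 g/L × 3.1 L = 0.558 g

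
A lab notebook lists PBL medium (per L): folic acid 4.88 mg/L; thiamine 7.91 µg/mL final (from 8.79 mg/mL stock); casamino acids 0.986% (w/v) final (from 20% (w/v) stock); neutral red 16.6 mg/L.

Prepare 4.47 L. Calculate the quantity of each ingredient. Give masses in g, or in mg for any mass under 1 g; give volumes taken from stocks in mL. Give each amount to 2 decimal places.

Working volume: 4.47 L.
folic acid: 4.88 mg/L × 4.47 L = 21.81 mg
thiamine: dilute stock: 7.91 µg/mL × 4470 mL ÷ 8790 µg/mL = 4.02 mL
casamino acids: dilute stock: 0.986% ÷ 20% × 4470 mL = 220.37 mL
neutral red: 16.6 mg/L × 4.47 L = 74.20 mg

folic acid 21.81 mg; thiamine 4.02 mL; casamino acids 220.37 mL; neutral red 74.20 mg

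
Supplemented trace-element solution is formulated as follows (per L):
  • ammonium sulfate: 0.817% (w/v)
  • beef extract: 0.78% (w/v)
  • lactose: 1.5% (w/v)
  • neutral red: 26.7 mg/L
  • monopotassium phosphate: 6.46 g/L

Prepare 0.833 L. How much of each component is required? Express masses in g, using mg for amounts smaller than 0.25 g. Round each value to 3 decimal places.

Scale factor relative to 1 L: 0.833.
ammonium sulfate: 0.817 g per 100 mL × 833 mL ÷ 100 = 6.806 g
beef extract: 0.78 g per 100 mL × 833 mL ÷ 100 = 6.497 g
lactose: 1.5% w/v = 15 g/L → 15 × 0.833 L = 12.495 g
neutral red: 26.7 mg/L × 0.833 L = 22.241 mg
monopotassium phosphate: 6.46 g/L × 0.833 L = 5.381 g

ammonium sulfate 6.806 g; beef extract 6.497 g; lactose 12.495 g; neutral red 22.241 mg; monopotassium phosphate 5.381 g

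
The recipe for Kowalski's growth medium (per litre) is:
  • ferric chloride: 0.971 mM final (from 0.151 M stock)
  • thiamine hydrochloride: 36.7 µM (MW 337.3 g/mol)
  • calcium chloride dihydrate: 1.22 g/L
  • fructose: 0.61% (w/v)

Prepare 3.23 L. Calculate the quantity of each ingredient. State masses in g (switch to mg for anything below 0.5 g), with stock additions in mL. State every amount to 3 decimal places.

ferric chloride 20.770 mL; thiamine hydrochloride 39.984 mg; calcium chloride dihydrate 3.941 g; fructose 19.703 g

Working volume: 3.23 L.
ferric chloride: V = C2·V2/C1 = 0.971 mM × 3230 mL ÷ 151 mM = 20.770 mL
thiamine hydrochloride: 36.7 µmol/L × 337.3 g/mol × 3.23 L ÷ 1000 = 39.984 mg
calcium chloride dihydrate: 1.22 g/L × 3.23 L = 3.941 g
fructose: 0.61 g per 100 mL × 3230 mL ÷ 100 = 19.703 g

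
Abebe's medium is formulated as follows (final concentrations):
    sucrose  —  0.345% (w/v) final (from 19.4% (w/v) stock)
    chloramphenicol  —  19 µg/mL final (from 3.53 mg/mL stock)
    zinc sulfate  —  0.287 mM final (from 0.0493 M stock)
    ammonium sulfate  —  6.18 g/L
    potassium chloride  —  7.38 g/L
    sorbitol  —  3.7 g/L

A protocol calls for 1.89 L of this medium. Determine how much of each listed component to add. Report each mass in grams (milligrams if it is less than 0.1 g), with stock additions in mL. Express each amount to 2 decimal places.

sucrose 33.61 mL; chloramphenicol 10.17 mL; zinc sulfate 11.00 mL; ammonium sulfate 11.68 g; potassium chloride 13.95 g; sorbitol 6.99 g

Working volume: 1.89 L.
sucrose: dilute stock: 0.345% ÷ 19.4% × 1890 mL = 33.61 mL
chloramphenicol: V = C2·V2/C1 = 19 µg/mL × 1890 mL ÷ 3530 µg/mL = 10.17 mL
zinc sulfate: C1V1 = C2V2 → 0.287 mM × 1890 mL ÷ 49.3 mM = 11.00 mL
ammonium sulfate: 6.18 g/L × 1.89 L = 11.68 g
potassium chloride: 7.38 g/L × 1.89 L = 13.95 g
sorbitol: 3.7 g/L × 1.89 L = 6.99 g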